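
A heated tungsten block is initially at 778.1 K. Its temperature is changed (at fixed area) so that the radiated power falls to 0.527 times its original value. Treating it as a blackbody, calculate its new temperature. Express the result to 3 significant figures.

T₂ ≈ 663 K

P ∝ T⁴, so T₂/T₁ = (P₂/P₁)^(1/4) = (0.527)^(1/4) = 0.852026.
T₂ = 778.1 × 0.852026 = 663 K.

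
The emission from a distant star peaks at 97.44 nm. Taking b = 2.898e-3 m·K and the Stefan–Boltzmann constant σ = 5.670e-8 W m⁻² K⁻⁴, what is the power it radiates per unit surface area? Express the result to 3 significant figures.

I ≈ 4.44×10¹⁰ W/m²

Wien's law: T = b/λ_max = 2.898×10⁻³/9.744×10⁻⁸ = 29741.4 K.
Then I = σT⁴ = 5.670×10⁻⁸×(29741.4)⁴ = 4.44×10¹⁰ W/m².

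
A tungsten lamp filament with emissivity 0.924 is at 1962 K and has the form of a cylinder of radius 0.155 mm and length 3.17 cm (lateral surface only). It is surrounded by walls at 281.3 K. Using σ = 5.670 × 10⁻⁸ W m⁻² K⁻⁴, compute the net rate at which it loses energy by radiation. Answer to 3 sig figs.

Lateral area A = 2πrL = 2π×1.55×10⁻⁴×0.0317 = 3.08724×10⁻⁵ m².
Net radiated power P_net = εσA(T⁴ − T₀⁴) = 0.924×5.670×10⁻⁸×3.08724×10⁻⁵×(1962⁴ − 281.3⁴).
T⁴ − T₀⁴ = 1.48182×10¹³ − 6.26151×10⁹ = 1.48119×10¹³ K⁴, so P_net = 24.0 W.

Net loss ≈ 24.0 W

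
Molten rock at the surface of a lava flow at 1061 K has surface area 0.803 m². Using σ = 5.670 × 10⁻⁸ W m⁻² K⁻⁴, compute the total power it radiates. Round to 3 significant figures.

Area A = 0.803 m².
P = σAT⁴ = 5.670×10⁻⁸ × 0.803 × (1061)⁴ = 5.77×10⁴ W.

P ≈ 5.77×10⁴ W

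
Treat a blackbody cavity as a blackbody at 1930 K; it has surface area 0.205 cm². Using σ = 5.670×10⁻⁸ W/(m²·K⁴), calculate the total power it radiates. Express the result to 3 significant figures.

P ≈ 16.1 W

Area A = 0.205 cm² = 2.05×10⁻⁵ m².
P = σAT⁴ = 5.670×10⁻⁸ × 2.05×10⁻⁵ × (1930)⁴ = 16.1 W.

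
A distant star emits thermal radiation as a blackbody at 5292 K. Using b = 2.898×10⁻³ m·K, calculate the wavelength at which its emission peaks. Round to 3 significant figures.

λ_max ≈ 548 nm

Wien's displacement law: λ_max = b/T = (2.898×10⁻³ m·K)/(5292 K) = 5.476×10⁻⁷ m.
That is 548 nm, in the visible range.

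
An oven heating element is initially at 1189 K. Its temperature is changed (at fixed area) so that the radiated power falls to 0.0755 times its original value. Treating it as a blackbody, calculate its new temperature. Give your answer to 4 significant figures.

T₂ ≈ 623.3 K

P ∝ T⁴, so T₂/T₁ = (P₂/P₁)^(1/4) = (0.0755)^(1/4) = 0.524188.
T₂ = 1189 × 0.524188 = 623.3 K.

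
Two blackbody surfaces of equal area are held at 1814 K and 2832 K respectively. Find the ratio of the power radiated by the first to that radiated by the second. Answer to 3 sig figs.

With equal areas, P₁/P₂ = (T₁/T₂)⁴ = (1814/2832)⁴ = 0.168.

P₁/P₂ ≈ 0.168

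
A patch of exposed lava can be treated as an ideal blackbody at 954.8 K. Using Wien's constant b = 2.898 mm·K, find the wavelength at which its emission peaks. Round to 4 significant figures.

Wien's displacement law: λ_max = b/T = (2.898×10⁻³ m·K)/(954.8 K) = 3.0352×10⁻⁶ m.
That is 3.035 μm, in the infrared range.

λ_max ≈ 3.035 μm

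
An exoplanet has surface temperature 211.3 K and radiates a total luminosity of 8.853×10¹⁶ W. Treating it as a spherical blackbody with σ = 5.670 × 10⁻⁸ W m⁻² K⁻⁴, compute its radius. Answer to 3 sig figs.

L = 4πR²σT⁴ ⇒ R = √(L/(4πσT⁴)).
σT⁴ = 113.027 W/m², so R = √(8.853×10¹⁶/(4π×113.027)) = 7.89×10⁶ m.

R ≈ 7.89×10⁶ m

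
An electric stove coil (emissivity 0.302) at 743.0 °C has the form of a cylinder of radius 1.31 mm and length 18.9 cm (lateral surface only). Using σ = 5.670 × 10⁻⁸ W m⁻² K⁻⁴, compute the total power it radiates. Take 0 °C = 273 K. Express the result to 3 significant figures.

P ≈ 28.4 W

T = 743.0 °C + 273 = 1016.0 K.
Lateral area A = 2πrL = 2π×1.31×10⁻³×0.189 = 1.55565×10⁻³ m².
P = εσAT⁴ = 0.302 × 5.670×10⁻⁸ × 1.55565×10⁻³ × (1016.0)⁴ = 28.4 W.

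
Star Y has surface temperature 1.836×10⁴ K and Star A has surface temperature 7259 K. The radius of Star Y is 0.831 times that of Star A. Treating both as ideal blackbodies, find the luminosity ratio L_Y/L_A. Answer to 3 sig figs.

L_Y/L_A ≈ 28.3

L ∝ R²T⁴, so L_Y/L_A = (R_Y/R_A)²(T_Y/T_A)⁴ = (0.831)² × (1.836×10⁴/7259)⁴ = 0.690561 × 40.9245 = 28.3.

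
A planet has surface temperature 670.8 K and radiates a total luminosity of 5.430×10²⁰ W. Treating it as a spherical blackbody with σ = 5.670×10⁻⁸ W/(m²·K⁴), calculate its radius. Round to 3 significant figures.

L = 4πR²σT⁴ ⇒ R = √(L/(4πσT⁴)).
σT⁴ = 11480.4 W/m², so R = √(5.430×10²⁰/(4π×11480.4)) = 6.14×10⁷ m.

R ≈ 6.14×10⁷ m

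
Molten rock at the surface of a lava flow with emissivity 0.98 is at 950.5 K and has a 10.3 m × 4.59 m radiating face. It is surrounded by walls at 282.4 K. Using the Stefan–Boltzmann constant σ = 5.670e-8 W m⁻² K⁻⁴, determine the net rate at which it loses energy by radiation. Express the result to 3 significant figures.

Area A = 10.3 × 4.59 = 47.277 m².
Net radiated power P_net = εσA(T⁴ − T₀⁴) = 0.98×5.670×10⁻⁸×47.277×(950.5⁴ − 282.4⁴).
T⁴ − T₀⁴ = 8.16222×10¹¹ − 6.36002×10⁹ = 8.09862×10¹¹ K⁴, so P_net = 2.13×10⁶ W.

Net loss ≈ 2.13×10⁶ W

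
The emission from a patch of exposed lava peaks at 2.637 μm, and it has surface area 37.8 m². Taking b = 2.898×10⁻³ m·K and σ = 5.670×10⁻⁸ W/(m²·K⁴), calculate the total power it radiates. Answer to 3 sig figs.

P ≈ 3.13×10⁶ W

Wien's law: T = b/λ_max = 2.898×10⁻³/2.637×10⁻⁶ = 1098.98 K.
Area A = 37.8 m².
Then P = σAT⁴ = 5.670×10⁻⁸×37.8×(1098.98)⁴ = 3.13×10⁶ W.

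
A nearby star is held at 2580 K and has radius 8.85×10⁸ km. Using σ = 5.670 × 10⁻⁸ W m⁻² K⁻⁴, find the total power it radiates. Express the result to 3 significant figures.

P ≈ 2.47×10³¹ W

Surface area A = 4πR² = 4π(8.85×10¹¹ m)² = 9.84230×10²⁴ m².
P = σAT⁴ = 5.670×10⁻⁸ × 9.84230×10²⁴ × (2580)⁴ = 2.47×10³¹ W.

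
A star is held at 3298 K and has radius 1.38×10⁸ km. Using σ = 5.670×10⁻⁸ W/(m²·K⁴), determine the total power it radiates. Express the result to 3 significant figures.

P ≈ 1.61×10³⁰ W

Surface area A = 4πR² = 4π(1.38×10¹¹ m)² = 2.39314×10²³ m².
P = σAT⁴ = 5.670×10⁻⁸ × 2.39314×10²³ × (3298)⁴ = 1.61×10³⁰ W.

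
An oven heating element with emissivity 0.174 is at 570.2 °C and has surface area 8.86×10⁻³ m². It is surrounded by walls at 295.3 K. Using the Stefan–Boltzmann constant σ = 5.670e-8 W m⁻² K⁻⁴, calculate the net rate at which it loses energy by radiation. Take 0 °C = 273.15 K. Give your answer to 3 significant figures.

T = 570.2 °C + 273.15 = 843.35 K.
Area A = 8.86×10⁻³ m².
Net radiated power P_net = εσA(T⁴ − T₀⁴) = 0.174×5.670×10⁻⁸×8.86×10⁻³×(843.35⁴ − 295.3⁴).
T⁴ − T₀⁴ = 5.05861×10¹¹ − 7.60420×10⁹ = 4.98257×10¹¹ K⁴, so P_net = 43.6 W.

Net loss ≈ 43.6 W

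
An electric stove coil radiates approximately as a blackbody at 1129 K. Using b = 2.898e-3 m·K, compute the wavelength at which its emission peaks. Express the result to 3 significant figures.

Wien's displacement law: λ_max = b/T = (2.898×10⁻³ m·K)/(1129 K) = 2.567×10⁻⁶ m.
That is 2.57 μm, in the infrared range.

λ_max ≈ 2.57 μm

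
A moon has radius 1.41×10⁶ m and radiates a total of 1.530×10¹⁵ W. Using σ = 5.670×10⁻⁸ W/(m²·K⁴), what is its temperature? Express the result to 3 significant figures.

Surface area A = 4πR² = 4π(1.41×10⁶ m)² = 2.49832×10¹³ m².
P = σAT⁴ ⇒ T = (P/(σA))^(1/4) = (1.530×10¹⁵/(5.670×10⁻⁸×2.49832×10¹³))^(1/4) = 181 K.

T ≈ 181 K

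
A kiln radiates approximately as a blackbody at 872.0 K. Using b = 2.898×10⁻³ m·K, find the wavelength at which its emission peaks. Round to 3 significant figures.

λ_max ≈ 3.32 μm

Wien's displacement law: λ_max = b/T = (2.898×10⁻³ m·K)/(872.0 K) = 3.323×10⁻⁶ m.
That is 3.32 μm, in the infrared range.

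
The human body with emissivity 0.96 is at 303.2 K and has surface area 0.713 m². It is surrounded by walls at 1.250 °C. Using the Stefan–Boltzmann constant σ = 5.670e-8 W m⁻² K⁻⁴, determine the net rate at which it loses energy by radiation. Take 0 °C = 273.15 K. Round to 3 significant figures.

Surroundings: T = 1.250 °C + 273.15 = 274.400 K.
Area A = 0.713 m².
Net radiated power P_net = εσA(T⁴ − T₀⁴) = 0.96×5.670×10⁻⁸×0.713×(303.2⁴ − 274.400⁴).
T⁴ − T₀⁴ = 8.45117×10⁹ − 5.66939×10⁹ = 2.78178×10⁹ K⁴, so P_net = 108 W.

Net loss ≈ 108 W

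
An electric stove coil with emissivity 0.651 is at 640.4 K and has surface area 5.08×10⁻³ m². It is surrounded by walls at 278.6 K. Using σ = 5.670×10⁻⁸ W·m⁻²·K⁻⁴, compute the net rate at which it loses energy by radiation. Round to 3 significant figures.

Area A = 5.08×10⁻³ m².
Net radiated power P_net = εσA(T⁴ − T₀⁴) = 0.651×5.670×10⁻⁸×5.08×10⁻³×(640.4⁴ − 278.6⁴).
T⁴ − T₀⁴ = 1.68192×10¹¹ − 6.02455×10⁹ = 1.62167×10¹¹ K⁴, so P_net = 30.4 W.

Net loss ≈ 30.4 W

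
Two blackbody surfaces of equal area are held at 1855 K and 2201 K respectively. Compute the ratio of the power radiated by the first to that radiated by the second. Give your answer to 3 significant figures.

With equal areas, P₁/P₂ = (T₁/T₂)⁴ = (1855/2201)⁴ = 0.505.

P₁/P₂ ≈ 0.505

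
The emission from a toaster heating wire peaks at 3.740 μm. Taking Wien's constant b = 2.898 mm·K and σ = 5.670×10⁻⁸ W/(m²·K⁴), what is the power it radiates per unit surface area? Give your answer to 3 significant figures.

I ≈ 2.04×10⁴ W/m²

Wien's law: T = b/λ_max = 2.898×10⁻³/3.740×10⁻⁶ = 774.866 K.
Then I = σT⁴ = 5.670×10⁻⁸×(774.866)⁴ = 2.04×10⁴ W/m².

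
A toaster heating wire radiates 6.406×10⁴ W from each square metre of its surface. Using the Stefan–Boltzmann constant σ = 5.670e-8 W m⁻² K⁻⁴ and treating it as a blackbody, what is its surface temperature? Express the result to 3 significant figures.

I = σT⁴, so T = (I/σ)^(1/4) = (6.406×10⁴/(5.670×10⁻⁸))^(1/4) = 1.03×10³ K.

T ≈ 1.03×10³ K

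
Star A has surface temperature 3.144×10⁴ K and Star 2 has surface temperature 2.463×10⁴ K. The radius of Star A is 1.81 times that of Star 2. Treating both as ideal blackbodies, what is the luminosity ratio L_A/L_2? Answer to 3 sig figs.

L ∝ R²T⁴, so L_A/L_2 = (R_A/R_2)²(T_A/T_2)⁴ = (1.81)² × (3.144×10⁴/2.463×10⁴)⁴ = 3.2761 × 2.65505 = 8.70.

L_A/L_2 ≈ 8.70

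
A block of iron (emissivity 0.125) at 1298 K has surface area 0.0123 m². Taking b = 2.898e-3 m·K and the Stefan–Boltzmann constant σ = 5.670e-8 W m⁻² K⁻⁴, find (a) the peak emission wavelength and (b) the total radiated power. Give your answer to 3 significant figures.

(a) λ_max = b/T = 2.898×10⁻³/1298 = 2.233×10⁻⁶ m = 2.23×10³ nm.
Area A = 0.0123 m².
(b) P = εσAT⁴ = 0.125×5.670×10⁻⁸×0.0123×(1298)⁴ = 247 W.

λ_max ≈ 2.23×10³ nm; P ≈ 247 W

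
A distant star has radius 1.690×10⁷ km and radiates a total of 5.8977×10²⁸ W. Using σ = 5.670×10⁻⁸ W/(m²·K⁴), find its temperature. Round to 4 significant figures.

Surface area A = 4πR² = 4π(1.690×10¹⁰ m)² = 3.58908×10²¹ m².
P = σAT⁴ ⇒ T = (P/(σA))^(1/4) = (5.8977×10²⁸/(5.670×10⁻⁸×3.58908×10²¹))^(1/4) = 4126 K.

T ≈ 4126 K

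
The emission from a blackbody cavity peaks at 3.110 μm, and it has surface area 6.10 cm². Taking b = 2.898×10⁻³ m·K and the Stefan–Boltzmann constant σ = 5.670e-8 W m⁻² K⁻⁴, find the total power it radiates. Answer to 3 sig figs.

Wien's law: T = b/λ_max = 2.898×10⁻³/3.110×10⁻⁶ = 931.833 K.
Area A = 6.10 cm² = 6.10×10⁻⁴ m².
Then P = σAT⁴ = 5.670×10⁻⁸×6.10×10⁻⁴×(931.833)⁴ = 26.1 W.

P ≈ 26.1 W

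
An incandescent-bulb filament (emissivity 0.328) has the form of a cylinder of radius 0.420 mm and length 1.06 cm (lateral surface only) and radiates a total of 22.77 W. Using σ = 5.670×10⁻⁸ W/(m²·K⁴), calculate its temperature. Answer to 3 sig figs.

Lateral area A = 2πrL = 2π×4.20×10⁻⁴×0.0106 = 2.79727×10⁻⁵ m².
P = εσAT⁴ ⇒ T = (P/(εσA))^(1/4) = (22.77/(0.328×5.670×10⁻⁸×2.79727×10⁻⁵))^(1/4) = 2.57×10³ K.

T ≈ 2.57×10³ K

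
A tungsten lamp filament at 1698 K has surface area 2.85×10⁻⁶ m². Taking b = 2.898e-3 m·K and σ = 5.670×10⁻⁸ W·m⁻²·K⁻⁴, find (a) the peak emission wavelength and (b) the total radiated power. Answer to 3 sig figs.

λ_max ≈ 1.71×10³ nm; P ≈ 1.34 W

(a) λ_max = b/T = 2.898×10⁻³/1698 = 1.707×10⁻⁶ m = 1.71×10³ nm.
Area A = 2.85×10⁻⁶ m².
(b) P = σAT⁴ = 5.670×10⁻⁸×2.85×10⁻⁶×(1698)⁴ = 1.34 W.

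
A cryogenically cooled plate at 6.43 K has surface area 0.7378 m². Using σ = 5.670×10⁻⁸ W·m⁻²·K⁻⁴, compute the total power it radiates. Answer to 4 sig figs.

Area A = 0.7378 m².
P = σAT⁴ = 5.670×10⁻⁸ × 0.7378 × (6.43)⁴ = 7.151×10⁻⁵ W.

P ≈ 7.151×10⁻⁵ W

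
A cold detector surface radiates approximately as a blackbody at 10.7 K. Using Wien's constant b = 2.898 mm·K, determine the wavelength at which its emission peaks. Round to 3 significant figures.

λ_max ≈ 271 μm

Wien's displacement law: λ_max = b/T = (2.898×10⁻³ m·K)/(10.7 K) = 2.708×10⁻⁴ m.
That is 271 μm, in the infrared range.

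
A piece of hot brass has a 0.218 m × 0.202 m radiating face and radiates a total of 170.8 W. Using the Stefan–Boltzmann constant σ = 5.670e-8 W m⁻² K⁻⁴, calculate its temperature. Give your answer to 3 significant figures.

Area A = 0.218 × 0.202 = 0.044036 m².
P = σAT⁴ ⇒ T = (P/(σA))^(1/4) = (170.8/(5.670×10⁻⁸×0.044036))^(1/4) = 511 K.

T ≈ 511 K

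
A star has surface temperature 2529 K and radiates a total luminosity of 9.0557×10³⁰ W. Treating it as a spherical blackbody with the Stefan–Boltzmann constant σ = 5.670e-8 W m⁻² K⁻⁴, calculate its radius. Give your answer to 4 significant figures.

R ≈ 5.574×10¹¹ m

L = 4πR²σT⁴ ⇒ R = √(L/(4πσT⁴)).
σT⁴ = 2.31941×10⁶ W/m², so R = √(9.0557×10³⁰/(4π×2.31941×10⁶)) = 5.574×10¹¹ m.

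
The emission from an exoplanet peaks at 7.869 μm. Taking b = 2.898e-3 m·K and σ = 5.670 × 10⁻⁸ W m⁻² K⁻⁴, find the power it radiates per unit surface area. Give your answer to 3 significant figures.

Wien's law: T = b/λ_max = 2.898×10⁻³/7.869×10⁻⁶ = 368.281 K.
Then I = σT⁴ = 5.670×10⁻⁸×(368.281)⁴ = 1.04×10³ W/m².

I ≈ 1.04×10³ W/m²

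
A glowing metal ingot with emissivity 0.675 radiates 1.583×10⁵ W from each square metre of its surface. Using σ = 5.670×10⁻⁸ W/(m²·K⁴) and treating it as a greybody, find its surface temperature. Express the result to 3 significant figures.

I = εσT⁴, so T = (I/εσ)^(1/4) = (1.583×10⁵/(0.675×5.670×10⁻⁸))^(1/4) = 1.43×10³ K.

T ≈ 1.43×10³ K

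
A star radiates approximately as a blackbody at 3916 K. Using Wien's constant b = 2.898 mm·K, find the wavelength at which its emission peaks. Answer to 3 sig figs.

λ_max ≈ 0.740 μm

Wien's displacement law: λ_max = b/T = (2.898×10⁻³ m·K)/(3916 K) = 7.400×10⁻⁷ m.
That is 0.740 μm, in the visible range.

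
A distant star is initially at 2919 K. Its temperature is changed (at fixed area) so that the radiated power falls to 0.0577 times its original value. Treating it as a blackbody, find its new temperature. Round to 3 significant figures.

P ∝ T⁴, so T₂/T₁ = (P₂/P₁)^(1/4) = (0.0577)^(1/4) = 0.490110.
T₂ = 2919 × 0.490110 = 1.43×10³ K.

T₂ ≈ 1.43×10³ K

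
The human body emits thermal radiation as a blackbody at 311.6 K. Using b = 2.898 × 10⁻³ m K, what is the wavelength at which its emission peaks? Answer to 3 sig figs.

Wien's displacement law: λ_max = b/T = (2.898×10⁻³ m·K)/(311.6 K) = 9.300×10⁻⁶ m.
That is 9.30 μm, in the infrared range.

λ_max ≈ 9.30 μm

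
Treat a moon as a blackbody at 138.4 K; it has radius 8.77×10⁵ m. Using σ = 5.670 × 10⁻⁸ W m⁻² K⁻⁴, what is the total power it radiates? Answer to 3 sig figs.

P ≈ 2.01×10¹⁴ W

Surface area A = 4πR² = 4π(8.77×10⁵ m)² = 9.66516×10¹² m².
P = σAT⁴ = 5.670×10⁻⁸ × 9.66516×10¹² × (138.4)⁴ = 2.01×10¹⁴ W.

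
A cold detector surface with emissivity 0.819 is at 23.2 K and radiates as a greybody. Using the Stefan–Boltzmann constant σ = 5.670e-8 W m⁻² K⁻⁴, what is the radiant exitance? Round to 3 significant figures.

I ≈ 0.0135 W/m²

Stefan–Boltzmann: I = εσT⁴ = 0.819 × 5.670×10⁻⁸ × (23.2)⁴ = 0.0135 W/m².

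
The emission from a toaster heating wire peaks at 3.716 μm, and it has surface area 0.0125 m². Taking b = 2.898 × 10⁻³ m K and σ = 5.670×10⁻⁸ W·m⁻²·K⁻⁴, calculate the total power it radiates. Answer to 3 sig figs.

Wien's law: T = b/λ_max = 2.898×10⁻³/3.716×10⁻⁶ = 779.871 K.
Area A = 0.0125 m².
Then P = σAT⁴ = 5.670×10⁻⁸×0.0125×(779.871)⁴ = 262 W.

P ≈ 262 W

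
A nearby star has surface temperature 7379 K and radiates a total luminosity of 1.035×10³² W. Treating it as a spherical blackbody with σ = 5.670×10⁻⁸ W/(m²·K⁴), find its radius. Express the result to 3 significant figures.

L = 4πR²σT⁴ ⇒ R = √(L/(4πσT⁴)).
σT⁴ = 1.68102×10⁸ W/m², so R = √(1.035×10³²/(4π×1.68102×10⁸)) = 2.21×10¹¹ m.

R ≈ 2.21×10¹¹ m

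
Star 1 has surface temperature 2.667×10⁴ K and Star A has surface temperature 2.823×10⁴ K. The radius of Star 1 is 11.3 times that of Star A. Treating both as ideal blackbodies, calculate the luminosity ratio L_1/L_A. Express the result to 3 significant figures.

L ∝ R²T⁴, so L_1/L_A = (R_1/R_A)²(T_1/T_A)⁴ = (11.3)² × (2.667×10⁴/2.823×10⁴)⁴ = 127.69 × 0.796615 = 102.

L_1/L_A ≈ 102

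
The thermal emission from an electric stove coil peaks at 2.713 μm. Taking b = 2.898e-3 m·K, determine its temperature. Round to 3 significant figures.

T ≈ 1.07×10³ K

Wien's law gives T = b/λ_max = (2.898×10⁻³ m·K)/(2.713×10⁻⁶ m) = 1.07×10³ K.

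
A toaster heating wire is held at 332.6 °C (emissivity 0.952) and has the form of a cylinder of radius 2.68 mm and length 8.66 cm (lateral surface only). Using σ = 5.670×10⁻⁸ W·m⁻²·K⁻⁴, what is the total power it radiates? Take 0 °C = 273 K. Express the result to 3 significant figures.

P ≈ 10.6 W

T = 332.6 °C + 273 = 605.6 K.
Lateral area A = 2πrL = 2π×2.68×10⁻³×0.0866 = 1.45825×10⁻³ m².
P = εσAT⁴ = 0.952 × 5.670×10⁻⁸ × 1.45825×10⁻³ × (605.6)⁴ = 10.6 W.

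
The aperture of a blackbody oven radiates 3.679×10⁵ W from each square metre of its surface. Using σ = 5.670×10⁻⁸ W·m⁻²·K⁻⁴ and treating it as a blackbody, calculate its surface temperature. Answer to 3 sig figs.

I = σT⁴, so T = (I/σ)^(1/4) = (3.679×10⁵/(5.670×10⁻⁸))^(1/4) = 1.60×10³ K.

T ≈ 1.60×10³ K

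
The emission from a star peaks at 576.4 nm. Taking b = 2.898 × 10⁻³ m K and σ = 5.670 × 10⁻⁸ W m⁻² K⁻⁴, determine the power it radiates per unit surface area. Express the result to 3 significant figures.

I ≈ 3.62×10⁷ W/m²

Wien's law: T = b/λ_max = 2.898×10⁻³/5.764×10⁻⁷ = 5027.76 K.
Then I = σT⁴ = 5.670×10⁻⁸×(5027.76)⁴ = 3.62×10⁷ W/m².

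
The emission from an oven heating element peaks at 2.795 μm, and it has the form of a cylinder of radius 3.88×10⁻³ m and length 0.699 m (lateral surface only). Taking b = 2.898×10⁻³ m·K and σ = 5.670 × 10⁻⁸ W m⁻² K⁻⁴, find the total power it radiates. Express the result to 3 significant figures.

Wien's law: T = b/λ_max = 2.898×10⁻³/2.795×10⁻⁶ = 1036.85 K.
Lateral area A = 2πrL = 2π×3.88×10⁻³×0.699 = 0.0170408 m².
Then P = σAT⁴ = 5.670×10⁻⁸×0.0170408×(1036.85)⁴ = 1.12×10³ W.

P ≈ 1.12×10³ W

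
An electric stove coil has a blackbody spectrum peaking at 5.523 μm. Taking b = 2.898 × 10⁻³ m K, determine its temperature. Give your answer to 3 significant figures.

T ≈ 525 K

Wien's law gives T = b/λ_max = (2.898×10⁻³ m·K)/(5.523×10⁻⁶ m) = 525 K.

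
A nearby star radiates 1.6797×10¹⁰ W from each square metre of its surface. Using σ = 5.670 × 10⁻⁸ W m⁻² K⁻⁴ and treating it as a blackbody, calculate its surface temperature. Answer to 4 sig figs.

T ≈ 2.333×10⁴ K

I = σT⁴, so T = (I/σ)^(1/4) = (1.6797×10¹⁰/(5.670×10⁻⁸))^(1/4) = 2.333×10⁴ K.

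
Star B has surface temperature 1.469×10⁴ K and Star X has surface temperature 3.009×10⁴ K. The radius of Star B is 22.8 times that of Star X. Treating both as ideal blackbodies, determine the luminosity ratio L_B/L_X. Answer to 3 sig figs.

L_B/L_X ≈ 29.5

L ∝ R²T⁴, so L_B/L_X = (R_B/R_X)²(T_B/T_X)⁴ = (22.8)² × (1.469×10⁴/3.009×10⁴)⁴ = 519.84 × 0.0568066 = 29.5.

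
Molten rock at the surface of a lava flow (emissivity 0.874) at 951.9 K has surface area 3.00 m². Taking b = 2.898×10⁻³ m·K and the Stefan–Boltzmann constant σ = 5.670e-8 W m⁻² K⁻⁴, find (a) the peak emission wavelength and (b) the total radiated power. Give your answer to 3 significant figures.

(a) λ_max = b/T = 2.898×10⁻³/951.9 = 3.044×10⁻⁶ m = 3.04 μm.
Area A = 3.00 m².
(b) P = εσAT⁴ = 0.874×5.670×10⁻⁸×3.00×(951.9)⁴ = 1.22×10⁵ W.

λ_max ≈ 3.04 μm; P ≈ 1.22×10⁵ W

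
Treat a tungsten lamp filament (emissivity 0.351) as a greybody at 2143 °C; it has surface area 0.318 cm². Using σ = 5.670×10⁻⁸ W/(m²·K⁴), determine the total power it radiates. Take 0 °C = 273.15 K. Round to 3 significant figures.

T = 2143 °C + 273.15 = 2416.15 K.
Area A = 0.318 cm² = 3.18×10⁻⁵ m².
P = εσAT⁴ = 0.351 × 5.670×10⁻⁸ × 3.18×10⁻⁵ × (2416.15)⁴ = 21.6 W.

P ≈ 21.6 W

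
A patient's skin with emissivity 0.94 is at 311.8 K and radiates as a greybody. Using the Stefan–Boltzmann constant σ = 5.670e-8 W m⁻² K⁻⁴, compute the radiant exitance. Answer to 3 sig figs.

Stefan–Boltzmann: I = εσT⁴ = 0.94 × 5.670×10⁻⁸ × (311.8)⁴ = 504 W/m².

I ≈ 504 W/m²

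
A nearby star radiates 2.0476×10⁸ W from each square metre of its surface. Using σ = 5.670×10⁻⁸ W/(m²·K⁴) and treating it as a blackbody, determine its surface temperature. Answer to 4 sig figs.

T ≈ 7752 K

I = σT⁴, so T = (I/σ)^(1/4) = (2.0476×10⁸/(5.670×10⁻⁸))^(1/4) = 7752 K.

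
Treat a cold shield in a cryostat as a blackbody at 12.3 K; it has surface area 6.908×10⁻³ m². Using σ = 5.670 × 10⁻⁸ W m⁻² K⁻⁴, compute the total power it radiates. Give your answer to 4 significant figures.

P ≈ 8.965×10⁻⁶ W

Area A = 6.908×10⁻³ m².
P = σAT⁴ = 5.670×10⁻⁸ × 6.908×10⁻³ × (12.3)⁴ = 8.965×10⁻⁶ W.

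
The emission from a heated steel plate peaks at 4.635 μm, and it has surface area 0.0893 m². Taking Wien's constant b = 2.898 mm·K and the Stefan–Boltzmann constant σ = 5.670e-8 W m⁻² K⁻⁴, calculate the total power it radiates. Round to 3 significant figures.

Wien's law: T = b/λ_max = 2.898×10⁻³/4.635×10⁻⁶ = 625.243 K.
Area A = 0.0893 m².
Then P = σAT⁴ = 5.670×10⁻⁸×0.0893×(625.243)⁴ = 774 W.

P ≈ 774 W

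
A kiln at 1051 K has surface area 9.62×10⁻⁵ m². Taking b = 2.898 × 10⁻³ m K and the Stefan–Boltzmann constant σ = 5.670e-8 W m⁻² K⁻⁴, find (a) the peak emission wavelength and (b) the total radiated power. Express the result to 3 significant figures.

(a) λ_max = b/T = 2.898×10⁻³/1051 = 2.757×10⁻⁶ m = 2.76 μm.
Area A = 9.62×10⁻⁵ m².
(b) P = σAT⁴ = 5.670×10⁻⁸×9.62×10⁻⁵×(1051)⁴ = 6.66 W.

λ_max ≈ 2.76 μm; P ≈ 6.66 W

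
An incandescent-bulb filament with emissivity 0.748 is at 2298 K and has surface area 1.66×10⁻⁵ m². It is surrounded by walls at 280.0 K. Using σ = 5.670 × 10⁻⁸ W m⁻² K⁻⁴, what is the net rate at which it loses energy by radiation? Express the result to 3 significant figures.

Net loss ≈ 19.6 W

Area A = 1.66×10⁻⁵ m².
Net radiated power P_net = εσA(T⁴ − T₀⁴) = 0.748×5.670×10⁻⁸×1.66×10⁻⁵×(2298⁴ − 280.0⁴).
T⁴ − T₀⁴ = 2.78869×10¹³ − 6.14656×10⁹ = 2.78808×10¹³ K⁴, so P_net = 19.6 W.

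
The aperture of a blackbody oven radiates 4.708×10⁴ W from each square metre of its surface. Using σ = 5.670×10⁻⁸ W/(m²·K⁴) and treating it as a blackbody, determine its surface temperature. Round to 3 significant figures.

T ≈ 955 K

I = σT⁴, so T = (I/σ)^(1/4) = (4.708×10⁴/(5.670×10⁻⁸))^(1/4) = 955 K.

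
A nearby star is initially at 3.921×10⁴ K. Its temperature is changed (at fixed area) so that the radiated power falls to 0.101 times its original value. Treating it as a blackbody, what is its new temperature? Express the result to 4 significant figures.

P ∝ T⁴, so T₂/T₁ = (P₂/P₁)^(1/4) = (0.101)^(1/4) = 0.563742.
T₂ = 3.921×10⁴ × 0.563742 = 2.210×10⁴ K.

T₂ ≈ 2.210×10⁴ K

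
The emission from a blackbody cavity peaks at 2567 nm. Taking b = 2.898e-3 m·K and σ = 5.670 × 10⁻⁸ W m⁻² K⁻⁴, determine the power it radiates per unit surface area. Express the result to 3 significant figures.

Wien's law: T = b/λ_max = 2.898×10⁻³/2.567×10⁻⁶ = 1128.94 K.
Then I = σT⁴ = 5.670×10⁻⁸×(1128.94)⁴ = 9.21×10⁴ W/m².

I ≈ 9.21×10⁴ W/m²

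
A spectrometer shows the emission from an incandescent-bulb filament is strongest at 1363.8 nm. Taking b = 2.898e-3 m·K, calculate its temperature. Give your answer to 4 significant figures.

Wien's law gives T = b/λ_max = (2.898×10⁻³ m·K)/(1.3638×10⁻⁶ m) = 2125 K.

T ≈ 2125 K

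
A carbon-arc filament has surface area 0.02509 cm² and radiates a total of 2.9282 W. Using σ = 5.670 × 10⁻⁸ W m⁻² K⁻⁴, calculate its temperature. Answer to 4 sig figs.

Area A = 0.02509 cm² = 2.509×10⁻⁶ m².
P = σAT⁴ ⇒ T = (P/(σA))^(1/4) = (2.9282/(5.670×10⁻⁸×2.509×10⁻⁶))^(1/4) = 2130 K.

T ≈ 2130 K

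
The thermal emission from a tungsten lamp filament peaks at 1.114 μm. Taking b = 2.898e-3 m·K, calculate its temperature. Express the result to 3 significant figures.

T ≈ 2.60×10³ K

Wien's law gives T = b/λ_max = (2.898×10⁻³ m·K)/(1.114×10⁻⁶ m) = 2.60×10³ K.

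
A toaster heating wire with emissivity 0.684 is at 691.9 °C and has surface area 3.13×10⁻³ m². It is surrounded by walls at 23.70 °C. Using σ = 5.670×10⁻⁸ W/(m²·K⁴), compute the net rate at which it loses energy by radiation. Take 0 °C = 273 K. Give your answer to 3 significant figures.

Net loss ≈ 104 W

T = 691.9 °C + 273 = 964.9 K.
Surroundings: T = 23.70 °C + 273 = 296.70 K.
Area A = 3.13×10⁻³ m².
Net radiated power P_net = εσA(T⁴ − T₀⁴) = 0.684×5.670×10⁻⁸×3.13×10⁻³×(964.9⁴ − 296.70⁴).
T⁴ − T₀⁴ = 8.66821×10¹¹ − 7.74944×10⁹ = 8.59072×10¹¹ K⁴, so P_net = 104 W.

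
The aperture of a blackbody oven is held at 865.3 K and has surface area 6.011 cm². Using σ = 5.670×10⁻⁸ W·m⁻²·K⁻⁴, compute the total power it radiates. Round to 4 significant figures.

P ≈ 19.11 W

Area A = 6.011 cm² = 6.011×10⁻⁴ m².
P = σAT⁴ = 5.670×10⁻⁸ × 6.011×10⁻⁴ × (865.3)⁴ = 19.11 W.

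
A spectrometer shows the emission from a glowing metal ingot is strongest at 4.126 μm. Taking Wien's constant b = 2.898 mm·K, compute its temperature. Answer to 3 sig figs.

Wien's law gives T = b/λ_max = (2.898×10⁻³ m·K)/(4.126×10⁻⁶ m) = 702 K.

T ≈ 702 K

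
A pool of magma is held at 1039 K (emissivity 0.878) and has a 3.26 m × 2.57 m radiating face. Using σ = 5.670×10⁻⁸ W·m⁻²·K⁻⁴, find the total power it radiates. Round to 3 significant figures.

P ≈ 4.86×10⁵ W

Area A = 3.26 × 2.57 = 8.3782 m².
P = εσAT⁴ = 0.878 × 5.670×10⁻⁸ × 8.3782 × (1039)⁴ = 4.86×10⁵ W.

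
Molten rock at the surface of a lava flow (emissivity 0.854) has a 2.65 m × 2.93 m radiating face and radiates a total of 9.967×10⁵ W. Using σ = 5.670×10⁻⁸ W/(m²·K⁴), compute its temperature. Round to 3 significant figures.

Area A = 2.65 × 2.93 = 7.7645 m².
P = εσAT⁴ ⇒ T = (P/(εσA))^(1/4) = (9.967×10⁵/(0.854×5.670×10⁻⁸×7.7645))^(1/4) = 1.28×10³ K.

T ≈ 1.28×10³ K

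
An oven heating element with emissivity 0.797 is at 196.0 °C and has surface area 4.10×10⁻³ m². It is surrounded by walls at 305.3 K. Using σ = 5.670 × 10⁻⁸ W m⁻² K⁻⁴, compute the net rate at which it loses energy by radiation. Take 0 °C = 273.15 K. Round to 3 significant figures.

T = 196.0 °C + 273.15 = 469.15 K.
Area A = 4.10×10⁻³ m².
Net radiated power P_net = εσA(T⁴ − T₀⁴) = 0.797×5.670×10⁻⁸×4.10×10⁻³×(469.15⁴ − 305.3⁴).
T⁴ − T₀⁴ = 4.84448×10¹⁰ − 8.68775×10⁹ = 3.97570×10¹⁰ K⁴, so P_net = 7.37 W.

Net loss ≈ 7.37 W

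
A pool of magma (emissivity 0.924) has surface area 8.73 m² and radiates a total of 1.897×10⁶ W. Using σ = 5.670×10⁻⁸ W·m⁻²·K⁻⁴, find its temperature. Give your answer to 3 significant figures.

Area A = 8.73 m².
P = εσAT⁴ ⇒ T = (P/(εσA))^(1/4) = (1.897×10⁶/(0.924×5.670×10⁻⁸×8.73))^(1/4) = 1.43×10³ K.

T ≈ 1.43×10³ K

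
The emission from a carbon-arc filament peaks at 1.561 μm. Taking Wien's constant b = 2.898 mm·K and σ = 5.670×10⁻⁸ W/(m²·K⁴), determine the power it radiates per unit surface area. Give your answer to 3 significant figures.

I ≈ 6.74×10⁵ W/m²

Wien's law: T = b/λ_max = 2.898×10⁻³/1.561×10⁻⁶ = 1856.50 K.
Then I = σT⁴ = 5.670×10⁻⁸×(1856.50)⁴ = 6.74×10⁵ W/m².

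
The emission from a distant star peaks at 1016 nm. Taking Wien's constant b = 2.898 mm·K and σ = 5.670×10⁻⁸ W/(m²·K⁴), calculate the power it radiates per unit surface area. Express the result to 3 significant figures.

Wien's law: T = b/λ_max = 2.898×10⁻³/1.016×10⁻⁶ = 2852.36 K.
Then I = σT⁴ = 5.670×10⁻⁸×(2852.36)⁴ = 3.75×10⁶ W/m².

I ≈ 3.75×10⁶ W/m²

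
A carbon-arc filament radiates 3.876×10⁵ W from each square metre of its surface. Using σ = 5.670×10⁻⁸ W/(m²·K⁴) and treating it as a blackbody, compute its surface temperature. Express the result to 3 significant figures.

T ≈ 1.62×10³ K

I = σT⁴, so T = (I/σ)^(1/4) = (3.876×10⁵/(5.670×10⁻⁸))^(1/4) = 1.62×10³ K.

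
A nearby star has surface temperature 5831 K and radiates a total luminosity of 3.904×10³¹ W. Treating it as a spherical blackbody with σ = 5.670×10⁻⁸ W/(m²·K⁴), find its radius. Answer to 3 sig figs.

L = 4πR²σT⁴ ⇒ R = √(L/(4πσT⁴)).
σT⁴ = 6.55474×10⁷ W/m², so R = √(3.904×10³¹/(4π×6.55474×10⁷)) = 2.18×10¹¹ m.

R ≈ 2.18×10¹¹ m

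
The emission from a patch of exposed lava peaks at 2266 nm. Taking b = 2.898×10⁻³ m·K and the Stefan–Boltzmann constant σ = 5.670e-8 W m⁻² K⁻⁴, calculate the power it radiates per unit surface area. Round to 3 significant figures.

Wien's law: T = b/λ_max = 2.898×10⁻³/2.266×10⁻⁶ = 1278.91 K.
Then I = σT⁴ = 5.670×10⁻⁸×(1278.91)⁴ = 1.52×10⁵ W/m².

I ≈ 1.52×10⁵ W/m²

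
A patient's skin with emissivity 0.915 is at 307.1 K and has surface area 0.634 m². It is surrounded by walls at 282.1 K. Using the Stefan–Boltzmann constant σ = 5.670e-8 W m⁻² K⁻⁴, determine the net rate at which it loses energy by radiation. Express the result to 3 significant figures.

Area A = 0.634 m².
Net radiated power P_net = εσA(T⁴ − T₀⁴) = 0.915×5.670×10⁻⁸×0.634×(307.1⁴ − 282.1⁴).
T⁴ − T₀⁴ = 8.89445×10⁹ − 6.33304×10⁹ = 2.56141×10⁹ K⁴, so P_net = 84.3 W.

Net loss ≈ 84.3 W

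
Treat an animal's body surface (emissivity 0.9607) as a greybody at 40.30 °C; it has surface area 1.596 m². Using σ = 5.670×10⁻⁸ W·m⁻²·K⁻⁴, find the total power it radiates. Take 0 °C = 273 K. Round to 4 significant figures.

T = 40.30 °C + 273 = 313.30 K.
Area A = 1.596 m².
P = εσAT⁴ = 0.9607 × 5.670×10⁻⁸ × 1.596 × (313.30)⁴ = 837.6 W.

P ≈ 837.6 W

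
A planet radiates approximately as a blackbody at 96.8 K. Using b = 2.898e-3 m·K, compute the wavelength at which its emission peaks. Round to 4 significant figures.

Wien's displacement law: λ_max = b/T = (2.898×10⁻³ m·K)/(96.8 K) = 2.9938×10⁻⁵ m.
That is 29.94 μm, in the infrared range.

λ_max ≈ 29.94 μm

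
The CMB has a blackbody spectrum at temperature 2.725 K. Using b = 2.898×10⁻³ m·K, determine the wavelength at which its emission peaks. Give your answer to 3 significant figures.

Wien's displacement law: λ_max = b/T = (2.898×10⁻³ m·K)/(2.725 K) = 1.063×10⁻³ m.
That is 1.06 mm, in the microwave range.

λ_max ≈ 1.06 mm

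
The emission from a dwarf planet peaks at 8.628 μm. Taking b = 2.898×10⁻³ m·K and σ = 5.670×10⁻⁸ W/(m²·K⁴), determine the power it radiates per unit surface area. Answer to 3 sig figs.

Wien's law: T = b/λ_max = 2.898×10⁻³/8.628×10⁻⁶ = 335.883 K.
Then I = σT⁴ = 5.670×10⁻⁸×(335.883)⁴ = 722 W/m².

I ≈ 722 W/m²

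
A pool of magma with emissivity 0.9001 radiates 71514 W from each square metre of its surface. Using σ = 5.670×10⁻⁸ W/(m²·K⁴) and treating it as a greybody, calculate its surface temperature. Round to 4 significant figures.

I = εσT⁴, so T = (I/εσ)^(1/4) = (71514/(0.9001×5.670×10⁻⁸))^(1/4) = 1088 K.

T ≈ 1088 K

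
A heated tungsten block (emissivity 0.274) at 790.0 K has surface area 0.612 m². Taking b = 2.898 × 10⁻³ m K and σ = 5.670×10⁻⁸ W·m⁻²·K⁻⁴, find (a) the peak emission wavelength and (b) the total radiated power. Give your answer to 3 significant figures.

λ_max ≈ 3.67 μm; P ≈ 3.70×10³ W

(a) λ_max = b/T = 2.898×10⁻³/790.0 = 3.668×10⁻⁶ m = 3.67 μm.
Area A = 0.612 m².
(b) P = εσAT⁴ = 0.274×5.670×10⁻⁸×0.612×(790.0)⁴ = 3.70×10³ W.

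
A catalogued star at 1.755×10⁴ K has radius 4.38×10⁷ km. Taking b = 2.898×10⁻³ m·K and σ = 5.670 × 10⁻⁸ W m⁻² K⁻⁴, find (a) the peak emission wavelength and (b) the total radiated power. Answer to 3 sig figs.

(a) λ_max = b/T = 2.898×10⁻³/1.755×10⁴ = 1.651×10⁻⁷ m = 165 nm.
Surface area A = 4πR² = 4π(4.38×10¹⁰ m)² = 2.41078×10²² m².
(b) P = σAT⁴ = 5.670×10⁻⁸×2.41078×10²²×(1.755×10⁴)⁴ = 1.30×10³² W.

λ_max ≈ 165 nm; P ≈ 1.30×10³² W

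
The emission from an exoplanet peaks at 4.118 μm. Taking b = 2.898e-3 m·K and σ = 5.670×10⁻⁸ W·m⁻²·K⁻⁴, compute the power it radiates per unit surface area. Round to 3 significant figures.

I ≈ 1.39×10⁴ W/m²

Wien's law: T = b/λ_max = 2.898×10⁻³/4.118×10⁻⁶ = 703.740 K.
Then I = σT⁴ = 5.670×10⁻⁸×(703.740)⁴ = 1.39×10⁴ W/m².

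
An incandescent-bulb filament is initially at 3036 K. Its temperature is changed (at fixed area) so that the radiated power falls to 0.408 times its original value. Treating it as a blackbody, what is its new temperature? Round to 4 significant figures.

P ∝ T⁴, so T₂/T₁ = (P₂/P₁)^(1/4) = (0.408)^(1/4) = 0.799218.
T₂ = 3036 × 0.799218 = 2426 K.

T₂ ≈ 2426 K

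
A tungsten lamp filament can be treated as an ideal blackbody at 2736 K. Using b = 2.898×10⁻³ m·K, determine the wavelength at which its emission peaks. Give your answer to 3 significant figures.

λ_max ≈ 1.06 μm

Wien's displacement law: λ_max = b/T = (2.898×10⁻³ m·K)/(2736 K) = 1.059×10⁻⁶ m.
That is 1.06 μm, in the infrared range.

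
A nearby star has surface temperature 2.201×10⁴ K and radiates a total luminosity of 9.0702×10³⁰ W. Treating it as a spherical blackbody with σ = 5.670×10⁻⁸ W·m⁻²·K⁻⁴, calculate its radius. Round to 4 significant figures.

L = 4πR²σT⁴ ⇒ R = √(L/(4πσT⁴)).
σT⁴ = 1.33065×10¹⁰ W/m², so R = √(9.0702×10³⁰/(4π×1.33065×10¹⁰)) = 7.365×10⁹ m.

R ≈ 7.365×10⁹ m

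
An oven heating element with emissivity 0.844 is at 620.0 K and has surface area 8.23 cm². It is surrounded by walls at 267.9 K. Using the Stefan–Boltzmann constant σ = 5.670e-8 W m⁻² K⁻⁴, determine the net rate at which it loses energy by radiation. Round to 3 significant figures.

Net loss ≈ 5.62 W

Area A = 8.23 cm² = 8.23×10⁻⁴ m².
Net radiated power P_net = εσA(T⁴ − T₀⁴) = 0.844×5.670×10⁻⁸×8.23×10⁻⁴×(620.0⁴ − 267.9⁴).
T⁴ − T₀⁴ = 1.47763×10¹¹ − 5.15099×10⁹ = 1.42612×10¹¹ K⁴, so P_net = 5.62 W.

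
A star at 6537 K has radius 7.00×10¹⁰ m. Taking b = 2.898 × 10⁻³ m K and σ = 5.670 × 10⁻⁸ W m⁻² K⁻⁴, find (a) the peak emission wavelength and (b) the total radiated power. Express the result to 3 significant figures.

λ_max ≈ 443 nm; P ≈ 6.38×10³⁰ W

(a) λ_max = b/T = 2.898×10⁻³/6537 = 4.433×10⁻⁷ m = 443 nm.
Surface area A = 4πR² = 4π(7.00×10¹⁰ m)² = 6.15752×10²² m².
(b) P = σAT⁴ = 5.670×10⁻⁸×6.15752×10²²×(6537)⁴ = 6.38×10³⁰ W.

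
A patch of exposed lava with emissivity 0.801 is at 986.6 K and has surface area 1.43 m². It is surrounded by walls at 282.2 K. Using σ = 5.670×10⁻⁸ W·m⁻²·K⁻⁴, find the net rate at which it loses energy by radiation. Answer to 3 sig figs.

Area A = 1.43 m².
Net radiated power P_net = εσA(T⁴ − T₀⁴) = 0.801×5.670×10⁻⁸×1.43×(986.6⁴ − 282.2⁴).
T⁴ − T₀⁴ = 9.47468×10¹¹ − 6.34203×10⁹ = 9.41126×10¹¹ K⁴, so P_net = 6.11×10⁴ W.

Net loss ≈ 6.11×10⁴ W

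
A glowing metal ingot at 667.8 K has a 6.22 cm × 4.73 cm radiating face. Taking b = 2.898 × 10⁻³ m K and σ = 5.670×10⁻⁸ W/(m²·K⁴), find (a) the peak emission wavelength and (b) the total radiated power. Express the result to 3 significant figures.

λ_max ≈ 4.34 μm; P ≈ 33.2 W

(a) λ_max = b/T = 2.898×10⁻³/667.8 = 4.340×10⁻⁶ m = 4.34 μm.
Area A = 0.0622 × 0.0473 = 2.94206×10⁻³ m².
(b) P = σAT⁴ = 5.670×10⁻⁸×2.94206×10⁻³×(667.8)⁴ = 33.2 W.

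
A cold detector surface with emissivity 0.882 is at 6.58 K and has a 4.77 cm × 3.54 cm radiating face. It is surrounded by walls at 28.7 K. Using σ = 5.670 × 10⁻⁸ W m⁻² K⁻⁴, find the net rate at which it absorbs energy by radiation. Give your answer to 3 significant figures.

Net gain ≈ 5.71×10⁻⁵ W

Area A = 0.0477 × 0.0354 = 1.68858×10⁻³ m².
Net radiated power P_net = εσA(T⁴ − T₀⁴) = 0.882×5.670×10⁻⁸×1.68858×10⁻³×(6.58⁴ − 28.7⁴).
T⁴ − T₀⁴ = 1874.58 − 6.78465×10⁵ = -6.76590×10⁵ K⁴, so P_net = -5.71×10⁻⁵ W — negative, meaning a net gain of 5.71×10⁻⁵ W.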